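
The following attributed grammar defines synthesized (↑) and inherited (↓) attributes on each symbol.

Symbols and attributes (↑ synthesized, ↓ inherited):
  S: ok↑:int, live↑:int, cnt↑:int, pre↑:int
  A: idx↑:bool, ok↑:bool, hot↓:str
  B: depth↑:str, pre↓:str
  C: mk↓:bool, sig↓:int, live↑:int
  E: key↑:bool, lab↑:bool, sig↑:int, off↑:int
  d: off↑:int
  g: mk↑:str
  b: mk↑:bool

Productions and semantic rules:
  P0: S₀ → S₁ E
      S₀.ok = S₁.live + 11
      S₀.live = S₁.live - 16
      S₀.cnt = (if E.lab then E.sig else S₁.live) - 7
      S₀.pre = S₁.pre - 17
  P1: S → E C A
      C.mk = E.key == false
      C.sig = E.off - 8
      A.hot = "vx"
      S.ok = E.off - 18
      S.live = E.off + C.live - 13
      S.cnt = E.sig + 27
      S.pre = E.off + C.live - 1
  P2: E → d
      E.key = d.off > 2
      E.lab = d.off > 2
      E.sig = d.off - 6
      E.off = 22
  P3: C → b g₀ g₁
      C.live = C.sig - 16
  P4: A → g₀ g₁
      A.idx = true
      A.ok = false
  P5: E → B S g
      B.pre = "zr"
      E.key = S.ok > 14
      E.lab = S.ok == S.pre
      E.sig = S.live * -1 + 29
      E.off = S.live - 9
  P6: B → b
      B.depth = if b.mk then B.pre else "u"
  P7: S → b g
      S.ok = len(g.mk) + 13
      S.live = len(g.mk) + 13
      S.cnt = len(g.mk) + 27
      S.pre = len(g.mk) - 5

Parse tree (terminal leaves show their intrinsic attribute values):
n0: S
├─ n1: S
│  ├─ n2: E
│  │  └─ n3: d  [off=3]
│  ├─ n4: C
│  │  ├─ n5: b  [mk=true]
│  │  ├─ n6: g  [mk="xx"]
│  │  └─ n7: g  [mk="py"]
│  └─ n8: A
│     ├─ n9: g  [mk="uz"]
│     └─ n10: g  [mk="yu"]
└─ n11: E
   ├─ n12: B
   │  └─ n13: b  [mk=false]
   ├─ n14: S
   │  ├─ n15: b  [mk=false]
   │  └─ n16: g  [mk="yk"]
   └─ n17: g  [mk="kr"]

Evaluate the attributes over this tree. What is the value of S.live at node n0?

-9

1. n3.off = 3  [terminal]
2. n2.key = true  [d.off > 2]
3. n2.lab = true  [d.off > 2]
4. n2.sig = -3  [d.off - 6]
5. n2.off = 22  [22]
6. n4.mk = false  [E.key == false]
7. n4.sig = 14  [E.off - 8]
8. n5.mk = true  [terminal]
9. n6.mk = "xx"  [terminal]
10. n7.mk = "py"  [terminal]
11. n4.live = -2  [C.sig - 16]
12. n8.hot = "vx"  ["vx"]
13. n9.mk = "uz"  [terminal]
14. n10.mk = "yu"  [terminal]
15. n8.idx = true  [true]
16. n8.ok = false  [false]
17. n1.ok = 4  [E.off - 18]
18. n1.live = 7  [E.off + C.live - 13]
19. n1.cnt = 24  [E.sig + 27]
20. n1.pre = 19  [E.off + C.live - 1]
21. n12.pre = "zr"  ["zr"]
22. n13.mk = false  [terminal]
23. n12.depth = "u"  [if b.mk then B.pre else "u"]
24. n15.mk = false  [terminal]
25. n16.mk = "yk"  [terminal]
26. n14.ok = 15  [len(g.mk) + 13]
27. n14.live = 15  [len(g.mk) + 13]
28. n14.cnt = 29  [len(g.mk) + 27]
29. n14.pre = -3  [len(g.mk) - 5]
30. n17.mk = "kr"  [terminal]
31. n11.key = true  [S.ok > 14]
32. n11.lab = false  [S.ok == S.pre]
33. n11.sig = 14  [S.live * -1 + 29]
34. n11.off = 6  [S.live - 9]
35. n0.ok = 18  [S₁.live + 11]
36. n0.live = -9  [S₁.live - 16]
37. n0.cnt = 0  [(if E.lab then E.sig else S₁.live) - 7]
38. n0.pre = 2  [S₁.pre - 17]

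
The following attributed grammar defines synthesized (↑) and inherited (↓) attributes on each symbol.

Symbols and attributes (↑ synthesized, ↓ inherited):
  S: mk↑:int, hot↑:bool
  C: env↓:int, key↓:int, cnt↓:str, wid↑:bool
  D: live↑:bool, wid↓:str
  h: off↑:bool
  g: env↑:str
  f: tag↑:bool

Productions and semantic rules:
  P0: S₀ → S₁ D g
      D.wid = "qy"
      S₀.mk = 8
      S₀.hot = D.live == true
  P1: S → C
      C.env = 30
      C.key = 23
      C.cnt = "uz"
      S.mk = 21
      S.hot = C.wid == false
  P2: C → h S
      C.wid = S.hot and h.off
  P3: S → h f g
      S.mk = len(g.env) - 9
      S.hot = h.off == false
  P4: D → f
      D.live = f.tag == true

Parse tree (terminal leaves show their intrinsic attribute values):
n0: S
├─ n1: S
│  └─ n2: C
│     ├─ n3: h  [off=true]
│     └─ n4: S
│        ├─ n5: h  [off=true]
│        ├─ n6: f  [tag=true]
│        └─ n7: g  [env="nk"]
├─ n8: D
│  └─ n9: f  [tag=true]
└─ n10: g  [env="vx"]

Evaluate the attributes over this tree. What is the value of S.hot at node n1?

1. n2.env = 30  [30]
2. n2.key = 23  [23]
3. n2.cnt = "uz"  ["uz"]
4. n3.off = true  [terminal]
5. n5.off = true  [terminal]
6. n6.tag = true  [terminal]
7. n7.env = "nk"  [terminal]
8. n4.mk = -7  [len(g.env) - 9]
9. n4.hot = false  [h.off == false]
10. n2.wid = false  [S.hot and h.off]
11. n1.mk = 21  [21]
12. n1.hot = true  [C.wid == false]
13. n8.wid = "qy"  ["qy"]
14. n9.tag = true  [terminal]
15. n8.live = true  [f.tag == true]
16. n10.env = "vx"  [terminal]
17. n0.mk = 8  [8]
18. n0.hot = true  [D.live == true]

true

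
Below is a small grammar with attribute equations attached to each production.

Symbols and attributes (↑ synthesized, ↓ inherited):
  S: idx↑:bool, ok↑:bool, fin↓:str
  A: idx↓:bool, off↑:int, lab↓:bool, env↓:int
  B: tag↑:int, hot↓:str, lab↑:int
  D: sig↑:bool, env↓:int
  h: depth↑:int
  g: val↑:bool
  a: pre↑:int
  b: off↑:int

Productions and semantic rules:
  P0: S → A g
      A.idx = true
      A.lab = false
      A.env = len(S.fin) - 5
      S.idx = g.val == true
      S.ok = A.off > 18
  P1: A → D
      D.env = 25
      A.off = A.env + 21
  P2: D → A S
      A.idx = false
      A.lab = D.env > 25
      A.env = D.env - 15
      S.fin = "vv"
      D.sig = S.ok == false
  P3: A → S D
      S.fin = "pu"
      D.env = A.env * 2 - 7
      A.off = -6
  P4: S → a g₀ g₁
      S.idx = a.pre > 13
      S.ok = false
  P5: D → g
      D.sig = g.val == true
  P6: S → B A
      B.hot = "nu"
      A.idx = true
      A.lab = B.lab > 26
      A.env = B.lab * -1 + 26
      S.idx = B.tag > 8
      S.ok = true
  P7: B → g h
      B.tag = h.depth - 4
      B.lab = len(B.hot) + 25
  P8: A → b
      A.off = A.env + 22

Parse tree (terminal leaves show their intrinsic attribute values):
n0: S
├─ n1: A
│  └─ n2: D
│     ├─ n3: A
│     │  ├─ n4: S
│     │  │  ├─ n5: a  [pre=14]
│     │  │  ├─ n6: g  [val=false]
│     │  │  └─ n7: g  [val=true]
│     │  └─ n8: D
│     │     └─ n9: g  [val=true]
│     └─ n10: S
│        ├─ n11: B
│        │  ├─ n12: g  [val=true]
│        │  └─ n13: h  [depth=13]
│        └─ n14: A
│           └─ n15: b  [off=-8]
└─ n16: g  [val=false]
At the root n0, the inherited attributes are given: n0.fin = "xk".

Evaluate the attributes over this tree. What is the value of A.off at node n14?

21

1. n0.fin = "xk"  [given at root]
2. n1.idx = true  [true]
3. n1.lab = false  [false]
4. n1.env = -3  [len(S.fin) - 5]
5. n2.env = 25  [25]
6. n3.idx = false  [false]
7. n3.lab = false  [D.env > 25]
8. n3.env = 10  [D.env - 15]
9. n4.fin = "pu"  ["pu"]
10. n5.pre = 14  [terminal]
11. n6.val = false  [terminal]
12. n7.val = true  [terminal]
13. n4.idx = true  [a.pre > 13]
14. n4.ok = false  [false]
15. n8.env = 13  [A.env * 2 - 7]
16. n9.val = true  [terminal]
17. n8.sig = true  [g.val == true]
18. n3.off = -6  [-6]
19. n10.fin = "vv"  ["vv"]
20. n11.hot = "nu"  ["nu"]
21. n12.val = true  [terminal]
22. n13.depth = 13  [terminal]
23. n11.tag = 9  [h.depth - 4]
24. n11.lab = 27  [len(B.hot) + 25]
25. n14.idx = true  [true]
26. n14.lab = true  [B.lab > 26]
27. n14.env = -1  [B.lab * -1 + 26]
28. n15.off = -8  [terminal]
29. n14.off = 21  [A.env + 22]
30. n10.idx = true  [B.tag > 8]
31. n10.ok = true  [true]
32. n2.sig = false  [S.ok == false]
33. n1.off = 18  [A.env + 21]
34. n16.val = false  [terminal]
35. n0.idx = false  [g.val == true]
36. n0.ok = false  [A.off > 18]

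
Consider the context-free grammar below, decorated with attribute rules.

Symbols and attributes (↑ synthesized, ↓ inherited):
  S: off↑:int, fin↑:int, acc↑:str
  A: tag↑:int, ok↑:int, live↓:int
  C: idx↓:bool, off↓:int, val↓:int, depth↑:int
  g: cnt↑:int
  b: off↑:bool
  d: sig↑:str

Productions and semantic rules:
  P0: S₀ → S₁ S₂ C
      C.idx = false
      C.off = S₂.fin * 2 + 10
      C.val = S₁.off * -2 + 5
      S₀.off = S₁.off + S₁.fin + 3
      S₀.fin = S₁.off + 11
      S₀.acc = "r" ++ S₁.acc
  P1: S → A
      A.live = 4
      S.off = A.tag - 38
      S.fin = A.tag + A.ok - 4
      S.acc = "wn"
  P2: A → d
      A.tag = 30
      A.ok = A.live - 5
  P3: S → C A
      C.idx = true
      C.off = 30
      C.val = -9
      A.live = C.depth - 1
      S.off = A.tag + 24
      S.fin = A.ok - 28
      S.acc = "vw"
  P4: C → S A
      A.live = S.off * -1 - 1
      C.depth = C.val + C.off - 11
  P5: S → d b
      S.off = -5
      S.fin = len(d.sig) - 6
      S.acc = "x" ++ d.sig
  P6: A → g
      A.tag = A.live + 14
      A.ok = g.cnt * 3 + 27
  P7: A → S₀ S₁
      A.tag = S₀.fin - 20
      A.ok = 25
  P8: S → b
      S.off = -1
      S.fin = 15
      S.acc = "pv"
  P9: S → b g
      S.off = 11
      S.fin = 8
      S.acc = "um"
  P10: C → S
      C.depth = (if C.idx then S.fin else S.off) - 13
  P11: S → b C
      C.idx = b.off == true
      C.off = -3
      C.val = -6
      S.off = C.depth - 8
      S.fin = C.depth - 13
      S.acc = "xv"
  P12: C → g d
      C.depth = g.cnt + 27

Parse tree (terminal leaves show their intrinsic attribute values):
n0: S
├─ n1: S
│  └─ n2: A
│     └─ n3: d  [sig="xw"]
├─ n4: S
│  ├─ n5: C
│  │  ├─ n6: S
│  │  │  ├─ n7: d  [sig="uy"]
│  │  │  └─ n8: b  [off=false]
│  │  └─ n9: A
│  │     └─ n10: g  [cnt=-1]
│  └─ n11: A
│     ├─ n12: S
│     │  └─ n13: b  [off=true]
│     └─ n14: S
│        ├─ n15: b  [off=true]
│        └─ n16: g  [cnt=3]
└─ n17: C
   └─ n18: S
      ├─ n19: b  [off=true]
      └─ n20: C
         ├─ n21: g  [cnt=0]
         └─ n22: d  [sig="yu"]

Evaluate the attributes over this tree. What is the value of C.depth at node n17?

6

1. n2.live = 4  [4]
2. n3.sig = "xw"  [terminal]
3. n2.tag = 30  [30]
4. n2.ok = -1  [A.live - 5]
5. n1.off = -8  [A.tag - 38]
6. n1.fin = 25  [A.tag + A.ok - 4]
7. n1.acc = "wn"  ["wn"]
8. n5.idx = true  [true]
9. n5.off = 30  [30]
10. n5.val = -9  [-9]
11. n7.sig = "uy"  [terminal]
12. n8.off = false  [terminal]
13. n6.off = -5  [-5]
14. n6.fin = -4  [len(d.sig) - 6]
15. n6.acc = "xuy"  ["x" ++ d.sig]
16. n9.live = 4  [S.off * -1 - 1]
17. n10.cnt = -1  [terminal]
18. n9.tag = 18  [A.live + 14]
19. n9.ok = 24  [g.cnt * 3 + 27]
20. n5.depth = 10  [C.val + C.off - 11]
21. n11.live = 9  [C.depth - 1]
22. n13.off = true  [terminal]
23. n12.off = -1  [-1]
24. n12.fin = 15  [15]
25. n12.acc = "pv"  ["pv"]
26. n15.off = true  [terminal]
27. n16.cnt = 3  [terminal]
28. n14.off = 11  [11]
29. n14.fin = 8  [8]
30. n14.acc = "um"  ["um"]
31. n11.tag = -5  [S₀.fin - 20]
32. n11.ok = 25  [25]
33. n4.off = 19  [A.tag + 24]
34. n4.fin = -3  [A.ok - 28]
35. n4.acc = "vw"  ["vw"]
36. n17.idx = false  [false]
37. n17.off = 4  [S₂.fin * 2 + 10]
38. n17.val = 21  [S₁.off * -2 + 5]
39. n19.off = true  [terminal]
40. n20.idx = true  [b.off == true]
41. n20.off = -3  [-3]
42. n20.val = -6  [-6]
43. n21.cnt = 0  [terminal]
44. n22.sig = "yu"  [terminal]
45. n20.depth = 27  [g.cnt + 27]
46. n18.off = 19  [C.depth - 8]
47. n18.fin = 14  [C.depth - 13]
48. n18.acc = "xv"  ["xv"]
49. n17.depth = 6  [(if C.idx then S.fin else S.off) - 13]
50. n0.off = 20  [S₁.off + S₁.fin + 3]
51. n0.fin = 3  [S₁.off + 11]
52. n0.acc = "rwn"  ["r" ++ S₁.acc]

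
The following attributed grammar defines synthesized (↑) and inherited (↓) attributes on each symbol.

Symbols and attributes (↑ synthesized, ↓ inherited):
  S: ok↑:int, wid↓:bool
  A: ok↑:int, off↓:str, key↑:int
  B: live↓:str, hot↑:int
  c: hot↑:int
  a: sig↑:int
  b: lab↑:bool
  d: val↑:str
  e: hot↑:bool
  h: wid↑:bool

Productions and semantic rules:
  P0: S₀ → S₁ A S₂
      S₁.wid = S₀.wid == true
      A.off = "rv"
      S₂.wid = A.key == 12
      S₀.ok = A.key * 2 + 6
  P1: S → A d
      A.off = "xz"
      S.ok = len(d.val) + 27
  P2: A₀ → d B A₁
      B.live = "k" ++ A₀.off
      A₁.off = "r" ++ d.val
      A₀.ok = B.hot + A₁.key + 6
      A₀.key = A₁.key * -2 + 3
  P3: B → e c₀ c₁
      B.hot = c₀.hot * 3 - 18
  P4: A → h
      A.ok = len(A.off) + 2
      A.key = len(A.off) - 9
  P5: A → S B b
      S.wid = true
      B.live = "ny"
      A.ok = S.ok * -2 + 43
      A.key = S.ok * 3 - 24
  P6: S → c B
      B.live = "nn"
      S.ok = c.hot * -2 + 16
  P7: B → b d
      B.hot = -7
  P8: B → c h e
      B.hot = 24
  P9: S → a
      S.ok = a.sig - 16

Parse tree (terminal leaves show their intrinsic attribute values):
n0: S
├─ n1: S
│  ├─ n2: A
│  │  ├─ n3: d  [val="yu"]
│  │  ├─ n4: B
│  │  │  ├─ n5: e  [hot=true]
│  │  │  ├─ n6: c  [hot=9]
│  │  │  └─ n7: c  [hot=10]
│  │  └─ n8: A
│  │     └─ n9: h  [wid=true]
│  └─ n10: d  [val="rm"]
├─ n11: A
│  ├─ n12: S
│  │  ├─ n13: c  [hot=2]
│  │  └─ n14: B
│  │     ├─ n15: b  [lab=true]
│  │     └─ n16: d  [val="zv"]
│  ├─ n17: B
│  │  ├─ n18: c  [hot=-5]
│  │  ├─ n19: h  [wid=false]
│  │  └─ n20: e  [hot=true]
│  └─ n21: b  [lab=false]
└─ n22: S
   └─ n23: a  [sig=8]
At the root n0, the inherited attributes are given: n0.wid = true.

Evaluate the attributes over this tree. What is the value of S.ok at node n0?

30

1. n0.wid = true  [given at root]
2. n1.wid = true  [S₀.wid == true]
3. n2.off = "xz"  ["xz"]
4. n3.val = "yu"  [terminal]
5. n4.live = "kxz"  ["k" ++ A₀.off]
6. n5.hot = true  [terminal]
7. n6.hot = 9  [terminal]
8. n7.hot = 10  [terminal]
9. n4.hot = 9  [c₀.hot * 3 - 18]
10. n8.off = "ryu"  ["r" ++ d.val]
11. n9.wid = true  [terminal]
12. n8.ok = 5  [len(A.off) + 2]
13. n8.key = -6  [len(A.off) - 9]
14. n2.ok = 9  [B.hot + A₁.key + 6]
15. n2.key = 15  [A₁.key * -2 + 3]
16. n10.val = "rm"  [terminal]
17. n1.ok = 29  [len(d.val) + 27]
18. n11.off = "rv"  ["rv"]
19. n12.wid = true  [true]
20. n13.hot = 2  [terminal]
21. n14.live = "nn"  ["nn"]
22. n15.lab = true  [terminal]
23. n16.val = "zv"  [terminal]
24. n14.hot = -7  [-7]
25. n12.ok = 12  [c.hot * -2 + 16]
26. n17.live = "ny"  ["ny"]
27. n18.hot = -5  [terminal]
28. n19.wid = false  [terminal]
29. n20.hot = true  [terminal]
30. n17.hot = 24  [24]
31. n21.lab = false  [terminal]
32. n11.ok = 19  [S.ok * -2 + 43]
33. n11.key = 12  [S.ok * 3 - 24]
34. n22.wid = true  [A.key == 12]
35. n23.sig = 8  [terminal]
36. n22.ok = -8  [a.sig - 16]
37. n0.ok = 30  [A.key * 2 + 6]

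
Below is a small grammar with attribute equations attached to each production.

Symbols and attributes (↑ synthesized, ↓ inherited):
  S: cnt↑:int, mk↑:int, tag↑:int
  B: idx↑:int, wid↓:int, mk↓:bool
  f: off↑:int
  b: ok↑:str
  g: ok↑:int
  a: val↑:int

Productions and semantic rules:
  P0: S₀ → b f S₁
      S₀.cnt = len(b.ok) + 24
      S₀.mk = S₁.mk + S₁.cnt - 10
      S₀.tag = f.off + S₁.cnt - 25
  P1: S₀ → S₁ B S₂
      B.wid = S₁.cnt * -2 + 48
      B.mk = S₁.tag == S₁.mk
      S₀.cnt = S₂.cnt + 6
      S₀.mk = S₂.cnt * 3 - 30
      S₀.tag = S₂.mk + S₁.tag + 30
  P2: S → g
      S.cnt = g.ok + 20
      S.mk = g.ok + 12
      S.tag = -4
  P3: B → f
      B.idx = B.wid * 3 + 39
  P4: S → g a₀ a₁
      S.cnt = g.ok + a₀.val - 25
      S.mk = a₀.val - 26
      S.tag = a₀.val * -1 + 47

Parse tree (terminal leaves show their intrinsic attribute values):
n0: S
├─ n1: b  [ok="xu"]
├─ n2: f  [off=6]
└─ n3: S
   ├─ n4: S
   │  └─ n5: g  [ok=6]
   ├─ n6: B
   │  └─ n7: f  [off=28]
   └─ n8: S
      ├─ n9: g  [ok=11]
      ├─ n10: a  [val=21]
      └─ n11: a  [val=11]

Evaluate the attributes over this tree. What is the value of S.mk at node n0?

1. n1.ok = "xu"  [terminal]
2. n2.off = 6  [terminal]
3. n5.ok = 6  [terminal]
4. n4.cnt = 26  [g.ok + 20]
5. n4.mk = 18  [g.ok + 12]
6. n4.tag = -4  [-4]
7. n6.wid = -4  [S₁.cnt * -2 + 48]
8. n6.mk = false  [S₁.tag == S₁.mk]
9. n7.off = 28  [terminal]
10. n6.idx = 27  [B.wid * 3 + 39]
11. n9.ok = 11  [terminal]
12. n10.val = 21  [terminal]
13. n11.val = 11  [terminal]
14. n8.cnt = 7  [g.ok + a₀.val - 25]
15. n8.mk = -5  [a₀.val - 26]
16. n8.tag = 26  [a₀.val * -1 + 47]
17. n3.cnt = 13  [S₂.cnt + 6]
18. n3.mk = -9  [S₂.cnt * 3 - 30]
19. n3.tag = 21  [S₂.mk + S₁.tag + 30]
20. n0.cnt = 26  [len(b.ok) + 24]
21. n0.mk = -6  [S₁.mk + S₁.cnt - 10]
22. n0.tag = -6  [f.off + S₁.cnt - 25]

-6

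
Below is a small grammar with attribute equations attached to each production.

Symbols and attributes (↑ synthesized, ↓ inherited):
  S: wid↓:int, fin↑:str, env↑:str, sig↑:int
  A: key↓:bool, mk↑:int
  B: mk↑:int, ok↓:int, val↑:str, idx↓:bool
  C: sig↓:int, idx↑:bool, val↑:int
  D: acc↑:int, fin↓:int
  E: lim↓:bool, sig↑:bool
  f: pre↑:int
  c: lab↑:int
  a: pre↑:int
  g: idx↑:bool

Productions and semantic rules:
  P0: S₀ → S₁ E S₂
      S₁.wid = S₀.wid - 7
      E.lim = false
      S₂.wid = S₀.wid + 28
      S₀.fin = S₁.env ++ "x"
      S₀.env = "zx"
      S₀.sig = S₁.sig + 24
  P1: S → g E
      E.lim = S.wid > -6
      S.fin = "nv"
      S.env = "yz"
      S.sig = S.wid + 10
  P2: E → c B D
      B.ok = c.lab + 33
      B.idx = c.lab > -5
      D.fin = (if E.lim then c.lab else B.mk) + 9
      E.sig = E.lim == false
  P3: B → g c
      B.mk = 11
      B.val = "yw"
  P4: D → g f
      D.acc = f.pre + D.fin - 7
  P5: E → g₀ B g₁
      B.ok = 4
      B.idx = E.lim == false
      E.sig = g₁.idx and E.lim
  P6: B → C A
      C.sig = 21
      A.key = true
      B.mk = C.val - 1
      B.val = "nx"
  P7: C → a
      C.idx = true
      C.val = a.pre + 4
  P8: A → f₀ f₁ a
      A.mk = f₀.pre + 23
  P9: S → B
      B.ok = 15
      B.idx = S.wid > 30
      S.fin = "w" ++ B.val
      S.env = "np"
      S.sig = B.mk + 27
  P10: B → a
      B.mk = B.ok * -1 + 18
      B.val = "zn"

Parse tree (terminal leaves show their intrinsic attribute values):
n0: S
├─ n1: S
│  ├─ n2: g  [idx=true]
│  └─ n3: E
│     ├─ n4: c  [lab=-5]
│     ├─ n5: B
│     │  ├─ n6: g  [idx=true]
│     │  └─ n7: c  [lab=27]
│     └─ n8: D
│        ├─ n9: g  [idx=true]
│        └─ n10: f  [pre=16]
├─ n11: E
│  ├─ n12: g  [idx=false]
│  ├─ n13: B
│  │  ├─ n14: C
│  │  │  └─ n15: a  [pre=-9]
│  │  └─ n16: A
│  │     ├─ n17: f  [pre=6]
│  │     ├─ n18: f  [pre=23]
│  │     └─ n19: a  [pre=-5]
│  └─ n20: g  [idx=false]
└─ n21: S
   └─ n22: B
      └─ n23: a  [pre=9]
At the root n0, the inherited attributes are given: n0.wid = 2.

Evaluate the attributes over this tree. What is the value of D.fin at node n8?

1. n0.wid = 2  [given at root]
2. n1.wid = -5  [S₀.wid - 7]
3. n2.idx = true  [terminal]
4. n3.lim = true  [S.wid > -6]
5. n4.lab = -5  [terminal]
6. n5.ok = 28  [c.lab + 33]
7. n5.idx = false  [c.lab > -5]
8. n6.idx = true  [terminal]
9. n7.lab = 27  [terminal]
10. n5.mk = 11  [11]
11. n5.val = "yw"  ["yw"]
12. n8.fin = 4  [(if E.lim then c.lab else B.mk) + 9]
13. n9.idx = true  [terminal]
14. n10.pre = 16  [terminal]
15. n8.acc = 13  [f.pre + D.fin - 7]
16. n3.sig = false  [E.lim == false]
17. n1.fin = "nv"  ["nv"]
18. n1.env = "yz"  ["yz"]
19. n1.sig = 5  [S.wid + 10]
20. n11.lim = false  [false]
21. n12.idx = false  [terminal]
22. n13.ok = 4  [4]
23. n13.idx = true  [E.lim == false]
24. n14.sig = 21  [21]
25. n15.pre = -9  [terminal]
26. n14.idx = true  [true]
27. n14.val = -5  [a.pre + 4]
28. n16.key = true  [true]
29. n17.pre = 6  [terminal]
30. n18.pre = 23  [terminal]
31. n19.pre = -5  [terminal]
32. n16.mk = 29  [f₀.pre + 23]
33. n13.mk = -6  [C.val - 1]
34. n13.val = "nx"  ["nx"]
35. n20.idx = false  [terminal]
36. n11.sig = false  [g₁.idx and E.lim]
37. n21.wid = 30  [S₀.wid + 28]
38. n22.ok = 15  [15]
39. n22.idx = false  [S.wid > 30]
40. n23.pre = 9  [terminal]
41. n22.mk = 3  [B.ok * -1 + 18]
42. n22.val = "zn"  ["zn"]
43. n21.fin = "wzn"  ["w" ++ B.val]
44. n21.env = "np"  ["np"]
45. n21.sig = 30  [B.mk + 27]
46. n0.fin = "yzx"  [S₁.env ++ "x"]
47. n0.env = "zx"  ["zx"]
48. n0.sig = 29  [S₁.sig + 24]

4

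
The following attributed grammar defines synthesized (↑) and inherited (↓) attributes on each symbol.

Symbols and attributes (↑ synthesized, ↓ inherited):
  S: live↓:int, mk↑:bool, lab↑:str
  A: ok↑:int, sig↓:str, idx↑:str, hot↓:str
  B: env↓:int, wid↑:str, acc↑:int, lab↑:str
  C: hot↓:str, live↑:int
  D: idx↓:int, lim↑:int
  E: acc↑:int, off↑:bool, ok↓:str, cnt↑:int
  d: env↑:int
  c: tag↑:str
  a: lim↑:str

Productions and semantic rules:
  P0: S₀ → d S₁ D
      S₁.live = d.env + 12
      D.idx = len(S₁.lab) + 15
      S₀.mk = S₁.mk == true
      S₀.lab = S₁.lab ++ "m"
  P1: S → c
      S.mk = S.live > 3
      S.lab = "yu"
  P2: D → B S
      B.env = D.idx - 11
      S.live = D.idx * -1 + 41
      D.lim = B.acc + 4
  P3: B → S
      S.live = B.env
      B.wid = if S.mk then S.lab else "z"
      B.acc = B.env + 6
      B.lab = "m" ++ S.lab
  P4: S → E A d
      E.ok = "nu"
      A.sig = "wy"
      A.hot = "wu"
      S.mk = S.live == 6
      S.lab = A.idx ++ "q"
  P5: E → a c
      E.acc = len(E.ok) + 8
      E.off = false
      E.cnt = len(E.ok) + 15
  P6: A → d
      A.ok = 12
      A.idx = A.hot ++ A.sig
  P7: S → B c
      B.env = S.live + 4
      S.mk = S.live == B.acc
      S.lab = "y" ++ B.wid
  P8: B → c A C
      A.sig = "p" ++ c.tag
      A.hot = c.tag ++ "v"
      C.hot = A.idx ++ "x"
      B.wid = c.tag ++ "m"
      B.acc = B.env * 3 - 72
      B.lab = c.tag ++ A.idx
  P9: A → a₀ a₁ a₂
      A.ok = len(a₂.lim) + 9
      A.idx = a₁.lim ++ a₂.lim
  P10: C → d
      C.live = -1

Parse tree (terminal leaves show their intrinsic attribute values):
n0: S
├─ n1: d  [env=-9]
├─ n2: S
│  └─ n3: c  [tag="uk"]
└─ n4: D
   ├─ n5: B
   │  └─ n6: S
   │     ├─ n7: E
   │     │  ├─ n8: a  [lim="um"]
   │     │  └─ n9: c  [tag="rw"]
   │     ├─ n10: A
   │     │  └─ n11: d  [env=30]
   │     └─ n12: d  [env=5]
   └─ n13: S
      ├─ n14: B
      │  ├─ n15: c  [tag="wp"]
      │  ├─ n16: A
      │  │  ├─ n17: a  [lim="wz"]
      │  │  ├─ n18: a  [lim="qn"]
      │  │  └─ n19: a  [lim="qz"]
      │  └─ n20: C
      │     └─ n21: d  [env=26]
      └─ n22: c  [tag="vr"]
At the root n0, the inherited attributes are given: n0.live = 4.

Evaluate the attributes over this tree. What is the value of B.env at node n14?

28

1. n0.live = 4  [given at root]
2. n1.env = -9  [terminal]
3. n2.live = 3  [d.env + 12]
4. n3.tag = "uk"  [terminal]
5. n2.mk = false  [S.live > 3]
6. n2.lab = "yu"  ["yu"]
7. n4.idx = 17  [len(S₁.lab) + 15]
8. n5.env = 6  [D.idx - 11]
9. n6.live = 6  [B.env]
10. n7.ok = "nu"  ["nu"]
11. n8.lim = "um"  [terminal]
12. n9.tag = "rw"  [terminal]
13. n7.acc = 10  [len(E.ok) + 8]
14. n7.off = false  [false]
15. n7.cnt = 17  [len(E.ok) + 15]
16. n10.sig = "wy"  ["wy"]
17. n10.hot = "wu"  ["wu"]
18. n11.env = 30  [terminal]
19. n10.ok = 12  [12]
20. n10.idx = "wuwy"  [A.hot ++ A.sig]
21. n12.env = 5  [terminal]
22. n6.mk = true  [S.live == 6]
23. n6.lab = "wuwyq"  [A.idx ++ "q"]
24. n5.wid = "wuwyq"  [if S.mk then S.lab else "z"]
25. n5.acc = 12  [B.env + 6]
26. n5.lab = "mwuwyq"  ["m" ++ S.lab]
27. n13.live = 24  [D.idx * -1 + 41]
28. n14.env = 28  [S.live + 4]
29. n15.tag = "wp"  [terminal]
30. n16.sig = "pwp"  ["p" ++ c.tag]
31. n16.hot = "wpv"  [c.tag ++ "v"]
32. n17.lim = "wz"  [terminal]
33. n18.lim = "qn"  [terminal]
34. n19.lim = "qz"  [terminal]
35. n16.ok = 11  [len(a₂.lim) + 9]
36. n16.idx = "qnqz"  [a₁.lim ++ a₂.lim]
37. n20.hot = "qnqzx"  [A.idx ++ "x"]
38. n21.env = 26  [terminal]
39. n20.live = -1  [-1]
40. n14.wid = "wpm"  [c.tag ++ "m"]
41. n14.acc = 12  [B.env * 3 - 72]
42. n14.lab = "wpqnqz"  [c.tag ++ A.idx]
43. n22.tag = "vr"  [terminal]
44. n13.mk = false  [S.live == B.acc]
45. n13.lab = "ywpm"  ["y" ++ B.wid]
46. n4.lim = 16  [B.acc + 4]
47. n0.mk = false  [S₁.mk == true]
48. n0.lab = "yum"  [S₁.lab ++ "m"]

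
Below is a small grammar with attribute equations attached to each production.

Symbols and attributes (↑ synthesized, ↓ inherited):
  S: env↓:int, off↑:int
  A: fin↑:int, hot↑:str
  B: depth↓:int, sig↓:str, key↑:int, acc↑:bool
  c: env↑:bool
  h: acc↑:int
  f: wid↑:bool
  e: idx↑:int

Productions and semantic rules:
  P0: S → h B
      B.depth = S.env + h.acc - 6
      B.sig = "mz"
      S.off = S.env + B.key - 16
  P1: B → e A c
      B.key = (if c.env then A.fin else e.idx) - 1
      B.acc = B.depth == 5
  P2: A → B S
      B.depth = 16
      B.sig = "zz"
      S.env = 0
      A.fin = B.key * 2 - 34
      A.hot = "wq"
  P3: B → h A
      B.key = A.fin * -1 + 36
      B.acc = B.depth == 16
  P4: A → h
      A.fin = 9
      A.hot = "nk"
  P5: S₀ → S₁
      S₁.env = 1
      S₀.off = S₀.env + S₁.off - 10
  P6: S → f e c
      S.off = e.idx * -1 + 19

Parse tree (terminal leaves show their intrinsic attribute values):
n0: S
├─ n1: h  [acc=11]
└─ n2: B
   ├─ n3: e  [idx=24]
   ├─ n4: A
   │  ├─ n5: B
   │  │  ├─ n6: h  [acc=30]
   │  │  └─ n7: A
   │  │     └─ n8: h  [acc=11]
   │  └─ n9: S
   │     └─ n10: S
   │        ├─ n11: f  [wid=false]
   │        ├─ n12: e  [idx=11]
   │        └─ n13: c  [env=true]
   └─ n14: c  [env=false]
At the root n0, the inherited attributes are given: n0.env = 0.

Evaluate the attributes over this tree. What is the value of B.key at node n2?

1. n0.env = 0  [given at root]
2. n1.acc = 11  [terminal]
3. n2.depth = 5  [S.env + h.acc - 6]
4. n2.sig = "mz"  ["mz"]
5. n3.idx = 24  [terminal]
6. n5.depth = 16  [16]
7. n5.sig = "zz"  ["zz"]
8. n6.acc = 30  [terminal]
9. n8.acc = 11  [terminal]
10. n7.fin = 9  [9]
11. n7.hot = "nk"  ["nk"]
12. n5.key = 27  [A.fin * -1 + 36]
13. n5.acc = true  [B.depth == 16]
14. n9.env = 0  [0]
15. n10.env = 1  [1]
16. n11.wid = false  [terminal]
17. n12.idx = 11  [terminal]
18. n13.env = true  [terminal]
19. n10.off = 8  [e.idx * -1 + 19]
20. n9.off = -2  [S₀.env + S₁.off - 10]
21. n4.fin = 20  [B.key * 2 - 34]
22. n4.hot = "wq"  ["wq"]
23. n14.env = false  [terminal]
24. n2.key = 23  [(if c.env then A.fin else e.idx) - 1]
25. n2.acc = true  [B.depth == 5]
26. n0.off = 7  [S.env + B.key - 16]

23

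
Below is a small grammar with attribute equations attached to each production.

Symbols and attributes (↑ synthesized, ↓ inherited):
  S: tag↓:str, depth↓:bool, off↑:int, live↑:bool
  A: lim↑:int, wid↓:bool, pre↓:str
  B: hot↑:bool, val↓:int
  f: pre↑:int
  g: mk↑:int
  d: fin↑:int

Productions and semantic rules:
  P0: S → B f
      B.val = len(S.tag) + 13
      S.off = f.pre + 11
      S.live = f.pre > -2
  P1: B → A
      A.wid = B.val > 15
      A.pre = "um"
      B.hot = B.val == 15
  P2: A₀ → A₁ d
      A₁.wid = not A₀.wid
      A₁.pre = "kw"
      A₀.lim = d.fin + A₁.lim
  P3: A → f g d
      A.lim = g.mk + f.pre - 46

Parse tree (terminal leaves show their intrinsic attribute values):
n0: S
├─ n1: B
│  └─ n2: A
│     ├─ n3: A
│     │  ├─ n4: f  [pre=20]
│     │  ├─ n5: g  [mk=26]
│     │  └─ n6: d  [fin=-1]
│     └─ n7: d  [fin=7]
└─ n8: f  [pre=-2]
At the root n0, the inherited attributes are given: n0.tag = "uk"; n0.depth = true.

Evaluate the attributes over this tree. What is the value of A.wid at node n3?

1. n0.tag = "uk"  [given at root]
2. n0.depth = true  [given at root]
3. n1.val = 15  [len(S.tag) + 13]
4. n2.wid = false  [B.val > 15]
5. n2.pre = "um"  ["um"]
6. n3.wid = true  [not A₀.wid]
7. n3.pre = "kw"  ["kw"]
8. n4.pre = 20  [terminal]
9. n5.mk = 26  [terminal]
10. n6.fin = -1  [terminal]
11. n3.lim = 0  [g.mk + f.pre - 46]
12. n7.fin = 7  [terminal]
13. n2.lim = 7  [d.fin + A₁.lim]
14. n1.hot = true  [B.val == 15]
15. n8.pre = -2  [terminal]
16. n0.off = 9  [f.pre + 11]
17. n0.live = false  [f.pre > -2]

true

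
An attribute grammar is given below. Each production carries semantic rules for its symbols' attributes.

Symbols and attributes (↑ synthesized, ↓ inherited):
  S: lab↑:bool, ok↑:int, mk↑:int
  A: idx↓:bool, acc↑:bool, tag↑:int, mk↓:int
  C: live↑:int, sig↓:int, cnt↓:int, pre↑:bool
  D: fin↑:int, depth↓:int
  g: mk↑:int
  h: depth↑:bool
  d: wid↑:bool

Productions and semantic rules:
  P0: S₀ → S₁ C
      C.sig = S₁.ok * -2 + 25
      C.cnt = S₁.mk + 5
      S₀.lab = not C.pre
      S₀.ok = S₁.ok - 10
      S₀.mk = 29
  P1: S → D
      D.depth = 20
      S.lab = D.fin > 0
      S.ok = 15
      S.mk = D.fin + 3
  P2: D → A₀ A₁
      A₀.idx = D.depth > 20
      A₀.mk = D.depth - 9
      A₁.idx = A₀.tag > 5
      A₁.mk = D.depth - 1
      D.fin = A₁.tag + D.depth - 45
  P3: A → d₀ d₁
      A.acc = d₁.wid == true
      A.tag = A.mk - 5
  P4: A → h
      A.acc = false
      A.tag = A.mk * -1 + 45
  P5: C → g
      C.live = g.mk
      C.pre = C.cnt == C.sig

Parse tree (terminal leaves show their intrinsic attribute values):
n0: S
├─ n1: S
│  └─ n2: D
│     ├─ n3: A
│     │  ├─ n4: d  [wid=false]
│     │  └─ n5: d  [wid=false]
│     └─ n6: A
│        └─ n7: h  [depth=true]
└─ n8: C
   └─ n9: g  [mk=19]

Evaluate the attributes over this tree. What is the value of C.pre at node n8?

1. n2.depth = 20  [20]
2. n3.idx = false  [D.depth > 20]
3. n3.mk = 11  [D.depth - 9]
4. n4.wid = false  [terminal]
5. n5.wid = false  [terminal]
6. n3.acc = false  [d₁.wid == true]
7. n3.tag = 6  [A.mk - 5]
8. n6.idx = true  [A₀.tag > 5]
9. n6.mk = 19  [D.depth - 1]
10. n7.depth = true  [terminal]
11. n6.acc = false  [false]
12. n6.tag = 26  [A.mk * -1 + 45]
13. n2.fin = 1  [A₁.tag + D.depth - 45]
14. n1.lab = true  [D.fin > 0]
15. n1.ok = 15  [15]
16. n1.mk = 4  [D.fin + 3]
17. n8.sig = -5  [S₁.ok * -2 + 25]
18. n8.cnt = 9  [S₁.mk + 5]
19. n9.mk = 19  [terminal]
20. n8.live = 19  [g.mk]
21. n8.pre = false  [C.cnt == C.sig]
22. n0.lab = true  [not C.pre]
23. n0.ok = 5  [S₁.ok - 10]
24. n0.mk = 29  [29]

false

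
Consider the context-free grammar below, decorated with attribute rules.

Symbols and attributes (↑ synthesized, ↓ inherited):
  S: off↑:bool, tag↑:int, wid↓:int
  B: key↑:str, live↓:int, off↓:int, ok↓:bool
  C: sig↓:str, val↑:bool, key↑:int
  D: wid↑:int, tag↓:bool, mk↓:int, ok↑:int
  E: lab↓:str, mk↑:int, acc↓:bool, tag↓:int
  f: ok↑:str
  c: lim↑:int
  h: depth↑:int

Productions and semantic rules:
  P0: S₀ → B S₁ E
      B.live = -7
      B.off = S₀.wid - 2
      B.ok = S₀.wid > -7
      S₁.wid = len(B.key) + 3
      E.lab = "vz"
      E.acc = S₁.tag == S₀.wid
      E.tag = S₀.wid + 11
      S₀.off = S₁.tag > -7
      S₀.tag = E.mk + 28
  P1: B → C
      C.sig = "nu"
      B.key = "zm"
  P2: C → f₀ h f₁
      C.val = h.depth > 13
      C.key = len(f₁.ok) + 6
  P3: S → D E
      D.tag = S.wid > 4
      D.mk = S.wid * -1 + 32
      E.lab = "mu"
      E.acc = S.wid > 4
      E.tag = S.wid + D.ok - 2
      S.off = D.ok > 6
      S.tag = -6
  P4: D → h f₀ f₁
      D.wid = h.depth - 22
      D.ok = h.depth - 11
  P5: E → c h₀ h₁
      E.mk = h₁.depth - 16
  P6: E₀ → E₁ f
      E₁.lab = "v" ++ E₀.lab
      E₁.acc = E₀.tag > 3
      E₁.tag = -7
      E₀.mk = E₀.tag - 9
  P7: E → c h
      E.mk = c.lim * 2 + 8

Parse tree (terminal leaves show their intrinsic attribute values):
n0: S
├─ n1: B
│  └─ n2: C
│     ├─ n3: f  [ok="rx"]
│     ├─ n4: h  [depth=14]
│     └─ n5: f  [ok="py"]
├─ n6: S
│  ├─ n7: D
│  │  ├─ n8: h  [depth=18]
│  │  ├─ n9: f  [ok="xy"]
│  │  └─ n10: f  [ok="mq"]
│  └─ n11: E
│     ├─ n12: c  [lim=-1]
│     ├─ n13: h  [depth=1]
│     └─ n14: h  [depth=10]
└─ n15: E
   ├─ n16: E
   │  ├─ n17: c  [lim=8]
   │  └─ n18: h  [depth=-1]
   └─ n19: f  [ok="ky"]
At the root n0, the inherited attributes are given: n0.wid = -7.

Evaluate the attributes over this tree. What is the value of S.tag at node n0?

23

1. n0.wid = -7  [given at root]
2. n1.live = -7  [-7]
3. n1.off = -9  [S₀.wid - 2]
4. n1.ok = false  [S₀.wid > -7]
5. n2.sig = "nu"  ["nu"]
6. n3.ok = "rx"  [terminal]
7. n4.depth = 14  [terminal]
8. n5.ok = "py"  [terminal]
9. n2.val = true  [h.depth > 13]
10. n2.key = 8  [len(f₁.ok) + 6]
11. n1.key = "zm"  ["zm"]
12. n6.wid = 5  [len(B.key) + 3]
13. n7.tag = true  [S.wid > 4]
14. n7.mk = 27  [S.wid * -1 + 32]
15. n8.depth = 18  [terminal]
16. n9.ok = "xy"  [terminal]
17. n10.ok = "mq"  [terminal]
18. n7.wid = -4  [h.depth - 22]
19. n7.ok = 7  [h.depth - 11]
20. n11.lab = "mu"  ["mu"]
21. n11.acc = true  [S.wid > 4]
22. n11.tag = 10  [S.wid + D.ok - 2]
23. n12.lim = -1  [terminal]
24. n13.depth = 1  [terminal]
25. n14.depth = 10  [terminal]
26. n11.mk = -6  [h₁.depth - 16]
27. n6.off = true  [D.ok > 6]
28. n6.tag = -6  [-6]
29. n15.lab = "vz"  ["vz"]
30. n15.acc = false  [S₁.tag == S₀.wid]
31. n15.tag = 4  [S₀.wid + 11]
32. n16.lab = "vvz"  ["v" ++ E₀.lab]
33. n16.acc = true  [E₀.tag > 3]
34. n16.tag = -7  [-7]
35. n17.lim = 8  [terminal]
36. n18.depth = -1  [terminal]
37. n16.mk = 24  [c.lim * 2 + 8]
38. n19.ok = "ky"  [terminal]
39. n15.mk = -5  [E₀.tag - 9]
40. n0.off = true  [S₁.tag > -7]
41. n0.tag = 23  [E.mk + 28]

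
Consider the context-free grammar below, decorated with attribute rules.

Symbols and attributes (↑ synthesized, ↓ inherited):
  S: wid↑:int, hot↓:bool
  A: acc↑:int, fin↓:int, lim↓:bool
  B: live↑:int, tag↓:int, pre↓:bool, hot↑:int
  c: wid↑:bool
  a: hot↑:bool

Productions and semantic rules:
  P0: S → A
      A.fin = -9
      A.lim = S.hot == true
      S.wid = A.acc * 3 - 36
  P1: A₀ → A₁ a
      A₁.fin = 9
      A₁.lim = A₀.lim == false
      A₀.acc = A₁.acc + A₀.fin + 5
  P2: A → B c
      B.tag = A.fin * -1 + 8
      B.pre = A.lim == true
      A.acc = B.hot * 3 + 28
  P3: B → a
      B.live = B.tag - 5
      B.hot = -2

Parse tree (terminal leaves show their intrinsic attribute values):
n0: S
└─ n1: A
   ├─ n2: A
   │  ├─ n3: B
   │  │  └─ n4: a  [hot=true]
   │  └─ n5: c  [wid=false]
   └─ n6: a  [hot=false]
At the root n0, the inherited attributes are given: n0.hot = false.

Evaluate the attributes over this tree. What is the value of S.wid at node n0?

18

1. n0.hot = false  [given at root]
2. n1.fin = -9  [-9]
3. n1.lim = false  [S.hot == true]
4. n2.fin = 9  [9]
5. n2.lim = true  [A₀.lim == false]
6. n3.tag = -1  [A.fin * -1 + 8]
7. n3.pre = true  [A.lim == true]
8. n4.hot = true  [terminal]
9. n3.live = -6  [B.tag - 5]
10. n3.hot = -2  [-2]
11. n5.wid = false  [terminal]
12. n2.acc = 22  [B.hot * 3 + 28]
13. n6.hot = false  [terminal]
14. n1.acc = 18  [A₁.acc + A₀.fin + 5]
15. n0.wid = 18  [A.acc * 3 - 36]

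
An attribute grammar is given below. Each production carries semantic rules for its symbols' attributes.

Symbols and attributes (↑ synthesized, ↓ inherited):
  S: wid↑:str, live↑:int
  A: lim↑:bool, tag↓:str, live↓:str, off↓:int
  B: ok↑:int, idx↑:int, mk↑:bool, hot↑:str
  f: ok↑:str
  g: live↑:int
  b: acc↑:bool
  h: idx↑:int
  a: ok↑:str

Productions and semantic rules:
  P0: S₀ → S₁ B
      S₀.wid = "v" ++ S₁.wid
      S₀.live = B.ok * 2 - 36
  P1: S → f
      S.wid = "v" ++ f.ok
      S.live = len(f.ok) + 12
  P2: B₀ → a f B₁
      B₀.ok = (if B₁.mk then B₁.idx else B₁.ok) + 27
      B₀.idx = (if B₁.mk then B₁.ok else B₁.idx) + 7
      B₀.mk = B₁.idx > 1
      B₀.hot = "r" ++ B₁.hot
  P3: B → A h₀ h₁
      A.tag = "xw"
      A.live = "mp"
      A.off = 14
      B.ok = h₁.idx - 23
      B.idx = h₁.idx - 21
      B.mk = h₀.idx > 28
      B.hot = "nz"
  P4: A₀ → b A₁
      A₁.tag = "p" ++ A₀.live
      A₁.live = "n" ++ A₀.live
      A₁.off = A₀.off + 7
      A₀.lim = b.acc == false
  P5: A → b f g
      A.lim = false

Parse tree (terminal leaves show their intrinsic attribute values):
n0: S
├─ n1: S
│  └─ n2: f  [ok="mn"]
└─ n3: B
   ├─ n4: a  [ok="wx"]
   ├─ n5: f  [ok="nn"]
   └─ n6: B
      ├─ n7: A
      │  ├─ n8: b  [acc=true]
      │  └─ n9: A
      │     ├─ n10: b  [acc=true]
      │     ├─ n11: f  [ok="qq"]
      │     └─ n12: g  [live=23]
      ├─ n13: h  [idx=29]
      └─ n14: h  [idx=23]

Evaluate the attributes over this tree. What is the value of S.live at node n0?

22

1. n2.ok = "mn"  [terminal]
2. n1.wid = "vmn"  ["v" ++ f.ok]
3. n1.live = 14  [len(f.ok) + 12]
4. n4.ok = "wx"  [terminal]
5. n5.ok = "nn"  [terminal]
6. n7.tag = "xw"  ["xw"]
7. n7.live = "mp"  ["mp"]
8. n7.off = 14  [14]
9. n8.acc = true  [terminal]
10. n9.tag = "pmp"  ["p" ++ A₀.live]
11. n9.live = "nmp"  ["n" ++ A₀.live]
12. n9.off = 21  [A₀.off + 7]
13. n10.acc = true  [terminal]
14. n11.ok = "qq"  [terminal]
15. n12.live = 23  [terminal]
16. n9.lim = false  [false]
17. n7.lim = false  [b.acc == false]
18. n13.idx = 29  [terminal]
19. n14.idx = 23  [terminal]
20. n6.ok = 0  [h₁.idx - 23]
21. n6.idx = 2  [h₁.idx - 21]
22. n6.mk = true  [h₀.idx > 28]
23. n6.hot = "nz"  ["nz"]
24. n3.ok = 29  [(if B₁.mk then B₁.idx else B₁.ok) + 27]
25. n3.idx = 7  [(if B₁.mk then B₁.ok else B₁.idx) + 7]
26. n3.mk = true  [B₁.idx > 1]
27. n3.hot = "rnz"  ["r" ++ B₁.hot]
28. n0.wid = "vvmn"  ["v" ++ S₁.wid]
29. n0.live = 22  [B.ok * 2 - 36]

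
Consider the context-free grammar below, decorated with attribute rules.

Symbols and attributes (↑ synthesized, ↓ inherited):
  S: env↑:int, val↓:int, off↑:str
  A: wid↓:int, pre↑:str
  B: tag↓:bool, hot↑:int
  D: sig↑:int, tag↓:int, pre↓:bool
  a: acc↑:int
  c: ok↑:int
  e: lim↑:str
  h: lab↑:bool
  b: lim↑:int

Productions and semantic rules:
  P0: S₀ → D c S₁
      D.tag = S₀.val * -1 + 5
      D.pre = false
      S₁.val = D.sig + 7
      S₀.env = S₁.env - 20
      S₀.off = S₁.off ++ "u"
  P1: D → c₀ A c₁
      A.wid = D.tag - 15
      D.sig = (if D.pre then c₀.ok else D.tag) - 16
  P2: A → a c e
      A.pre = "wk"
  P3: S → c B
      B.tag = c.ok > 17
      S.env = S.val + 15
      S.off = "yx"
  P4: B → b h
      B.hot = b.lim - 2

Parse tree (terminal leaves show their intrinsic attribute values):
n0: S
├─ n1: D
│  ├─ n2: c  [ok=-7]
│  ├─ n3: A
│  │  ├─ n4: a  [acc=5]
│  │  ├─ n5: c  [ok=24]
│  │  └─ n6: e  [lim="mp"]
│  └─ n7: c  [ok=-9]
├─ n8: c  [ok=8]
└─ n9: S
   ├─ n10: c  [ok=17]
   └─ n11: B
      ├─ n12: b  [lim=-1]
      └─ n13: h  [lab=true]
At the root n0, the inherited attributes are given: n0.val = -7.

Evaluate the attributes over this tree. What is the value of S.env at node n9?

18

1. n0.val = -7  [given at root]
2. n1.tag = 12  [S₀.val * -1 + 5]
3. n1.pre = false  [false]
4. n2.ok = -7  [terminal]
5. n3.wid = -3  [D.tag - 15]
6. n4.acc = 5  [terminal]
7. n5.ok = 24  [terminal]
8. n6.lim = "mp"  [terminal]
9. n3.pre = "wk"  ["wk"]
10. n7.ok = -9  [terminal]
11. n1.sig = -4  [(if D.pre then c₀.ok else D.tag) - 16]
12. n8.ok = 8  [terminal]
13. n9.val = 3  [D.sig + 7]
14. n10.ok = 17  [terminal]
15. n11.tag = false  [c.ok > 17]
16. n12.lim = -1  [terminal]
17. n13.lab = true  [terminal]
18. n11.hot = -3  [b.lim - 2]
19. n9.env = 18  [S.val + 15]
20. n9.off = "yx"  ["yx"]
21. n0.env = -2  [S₁.env - 20]
22. n0.off = "yxu"  [S₁.off ++ "u"]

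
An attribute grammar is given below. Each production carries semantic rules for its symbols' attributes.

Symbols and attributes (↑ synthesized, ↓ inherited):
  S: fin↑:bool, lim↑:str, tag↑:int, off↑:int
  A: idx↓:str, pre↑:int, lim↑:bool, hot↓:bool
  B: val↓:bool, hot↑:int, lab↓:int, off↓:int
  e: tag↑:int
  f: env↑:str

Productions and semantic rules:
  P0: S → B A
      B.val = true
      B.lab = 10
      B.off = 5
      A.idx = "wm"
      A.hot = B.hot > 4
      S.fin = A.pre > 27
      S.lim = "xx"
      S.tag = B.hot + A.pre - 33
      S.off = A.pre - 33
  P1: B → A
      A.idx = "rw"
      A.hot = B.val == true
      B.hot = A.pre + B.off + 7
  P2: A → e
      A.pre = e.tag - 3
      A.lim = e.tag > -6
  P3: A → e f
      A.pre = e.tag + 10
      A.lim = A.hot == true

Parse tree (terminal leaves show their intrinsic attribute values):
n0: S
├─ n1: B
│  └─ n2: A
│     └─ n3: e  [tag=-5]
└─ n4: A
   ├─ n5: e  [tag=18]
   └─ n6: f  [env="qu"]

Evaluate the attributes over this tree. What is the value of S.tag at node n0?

-1

1. n1.val = true  [true]
2. n1.lab = 10  [10]
3. n1.off = 5  [5]
4. n2.idx = "rw"  ["rw"]
5. n2.hot = true  [B.val == true]
6. n3.tag = -5  [terminal]
7. n2.pre = -8  [e.tag - 3]
8. n2.lim = true  [e.tag > -6]
9. n1.hot = 4  [A.pre + B.off + 7]
10. n4.idx = "wm"  ["wm"]
11. n4.hot = false  [B.hot > 4]
12. n5.tag = 18  [terminal]
13. n6.env = "qu"  [terminal]
14. n4.pre = 28  [e.tag + 10]
15. n4.lim = false  [A.hot == true]
16. n0.fin = true  [A.pre > 27]
17. n0.lim = "xx"  ["xx"]
18. n0.tag = -1  [B.hot + A.pre - 33]
19. n0.off = -5  [A.pre - 33]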